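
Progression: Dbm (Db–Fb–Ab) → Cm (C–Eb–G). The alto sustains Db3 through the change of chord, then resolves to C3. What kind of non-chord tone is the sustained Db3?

The harmony at that moment is C minor triad (C, Eb, G); Db3 is not a chord tone.
It is held over (the same pitch as the preceding Db3) and left by step down to C3.
Held over from the previous chord and resolving down by step — a suspension.

Db3 is a suspension.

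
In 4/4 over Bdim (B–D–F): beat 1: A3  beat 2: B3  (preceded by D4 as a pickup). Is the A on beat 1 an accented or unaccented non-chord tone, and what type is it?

The harmony at that moment is B diminished triad (B, D, F); A3 is not a chord tone.
It is approached by leap down from D4 and left by step up to B3.
Leap in, step out — an appoggiatura.
It falls on the downbeat, so it is accented.

Accented appoggiatura.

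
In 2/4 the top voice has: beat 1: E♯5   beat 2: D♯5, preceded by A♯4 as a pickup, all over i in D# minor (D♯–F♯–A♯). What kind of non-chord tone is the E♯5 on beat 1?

Appoggiatura.

The harmony at that moment is D♯ minor triad (D♯, F♯, A♯); E♯5 is not a chord tone.
It is approached by leap up from A♯4 and left by step down to D♯5.
Leap in, step out, metrically accented — an appoggiatura.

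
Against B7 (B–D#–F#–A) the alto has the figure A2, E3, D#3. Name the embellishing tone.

The harmony at that moment is B dominant seventh chord (B, D#, F#, A); E3 is not a chord tone.
It is approached by leap up from A2 and left by step down to D#3.
Leap in, step out — an appoggiatura.

E3 is an appoggiatura.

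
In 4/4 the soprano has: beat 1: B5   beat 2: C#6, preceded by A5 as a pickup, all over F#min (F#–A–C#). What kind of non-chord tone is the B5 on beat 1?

Passing tone.

The harmony at that moment is F# minor triad (F#, A, C#); B5 is not a chord tone.
It is approached by step up from A5 and left by step up to C#6.
Step in, step out in the same direction — a passing tone.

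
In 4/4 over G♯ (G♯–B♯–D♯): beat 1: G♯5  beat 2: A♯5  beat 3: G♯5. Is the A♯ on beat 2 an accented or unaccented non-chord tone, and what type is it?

The harmony at that moment is G♯ major triad (G♯, B♯, D♯); A♯5 is not a chord tone.
It is approached by step up from G♯5 and left by step down to G♯5.
Step away and step back to the same note — a neighbor tone (upper neighbor).
It falls on a weak beat, so it is unaccented.

Unaccented neighbor tone.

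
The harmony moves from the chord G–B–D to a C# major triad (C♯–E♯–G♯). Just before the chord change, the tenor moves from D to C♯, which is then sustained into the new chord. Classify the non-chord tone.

C♯ is an anticipation.

The harmony at that moment is G major triad (G, B, D); C♯ is not a chord tone.
It is approached by step down from D and then sustained as the same pitch into the next harmony.
Arriving early and becoming a chord tone when the harmony changes — an anticipation.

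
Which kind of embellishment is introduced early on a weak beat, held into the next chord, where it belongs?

Anticipation.

Approach: ahead of the chord change (typically by step), so it is dissonant against the current harmony. Departure: none — the same pitch is restated or held and is a chord tone of the new harmony.
Dissonant first, consonant once the harmony catches up: the note simply arrives early — an anticipation. (The reverse timing, consonant first and dissonant after the change, would be a suspension or retardation.)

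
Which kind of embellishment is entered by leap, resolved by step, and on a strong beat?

Approach: by leap. Departure: by step. Metric position: strong.
Leap in, step out, in a metrically strong position — an appoggiatura. (It is the mirror image of the escape tone, which steps in and leaps out from a weak position.)

Appoggiatura.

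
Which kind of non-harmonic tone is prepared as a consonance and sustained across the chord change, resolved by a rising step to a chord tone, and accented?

Retardation.

Approach: by preparation — the pitch is first a chord tone, then held (tied or repeated) while the harmony changes under it. Departure: up by step. Metric position: strong.
A prepared dissonance that resolves upward by step — a retardation. (The same figure resolving downward would be a suspension.)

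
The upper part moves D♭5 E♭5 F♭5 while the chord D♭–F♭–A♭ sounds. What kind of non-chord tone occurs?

E♭5 is a passing tone.

The harmony at that moment is D♭ minor triad (D♭, F♭, A♭); E♭5 is not a chord tone.
It is approached by step up from D♭5 and left by step up to F♭5.
Step in, step out in the same direction — a passing tone.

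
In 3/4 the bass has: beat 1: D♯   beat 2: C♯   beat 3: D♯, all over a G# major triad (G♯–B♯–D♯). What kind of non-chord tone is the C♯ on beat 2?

The harmony at that moment is G♯ major triad (G♯, B♯, D♯); C♯ is not a chord tone.
It is approached by step down from D♯ and left by step up to D♯.
Step away and step back to the same note — a neighbor tone (lower neighbor).

Lower neighbor tone.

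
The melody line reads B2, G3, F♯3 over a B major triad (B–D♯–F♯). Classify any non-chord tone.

G3 is an appoggiatura.

The harmony at that moment is B major triad (B, D♯, F♯); G3 is not a chord tone.
It is approached by leap up from B2 and left by step down to F♯3.
Leap in, step out — an appoggiatura.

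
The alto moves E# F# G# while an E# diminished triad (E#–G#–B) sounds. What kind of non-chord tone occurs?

The harmony at that moment is E# diminished triad (E#, G#, B); F# is not a chord tone.
It is approached by step up from E# and left by step up to G#.
Step in, step out in the same direction — a passing tone.

F# is a passing tone.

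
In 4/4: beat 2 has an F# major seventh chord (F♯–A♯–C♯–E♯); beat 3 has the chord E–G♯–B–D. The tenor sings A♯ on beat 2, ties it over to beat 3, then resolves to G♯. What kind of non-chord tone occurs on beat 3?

Suspension.

The harmony at that moment is E dominant seventh chord (E, G♯, B, D); A♯ is not a chord tone.
It is held over (the same pitch as the preceding A♯) and left by step down to G♯.
Held over from the previous chord and resolving down by step — a suspension.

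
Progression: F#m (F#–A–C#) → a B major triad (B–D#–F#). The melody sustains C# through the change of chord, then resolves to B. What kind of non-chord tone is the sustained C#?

C# is a suspension.

The harmony at that moment is B major triad (B, D#, F#); C# is not a chord tone.
It is held over (the same pitch as the preceding C#) and left by step down to B.
Held over from the previous chord and resolving down by step — a suspension.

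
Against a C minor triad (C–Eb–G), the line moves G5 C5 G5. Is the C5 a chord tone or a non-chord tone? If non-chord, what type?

C minor triad contains C, Eb, G; C is the root, so it is a chord tone.

Chord tone (the root of C minor triad).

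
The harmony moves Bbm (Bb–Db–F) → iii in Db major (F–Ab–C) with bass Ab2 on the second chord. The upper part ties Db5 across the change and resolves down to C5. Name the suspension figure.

At the second chord the bass is Ab2. The suspended Db5 lies a fourth above the bass; after resolving down by step to C5, the interval above the bass becomes a third.
Suspension figures are named by those two intervals: 4–3.

4–3 suspension.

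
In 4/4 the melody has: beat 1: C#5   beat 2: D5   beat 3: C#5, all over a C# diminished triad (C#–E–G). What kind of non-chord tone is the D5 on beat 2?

Upper neighbor tone.

The harmony at that moment is C# diminished triad (C#, E, G); D5 is not a chord tone.
It is approached by step up from C#5 and left by step down to C#5.
Step away and step back to the same note — a neighbor tone (upper neighbor).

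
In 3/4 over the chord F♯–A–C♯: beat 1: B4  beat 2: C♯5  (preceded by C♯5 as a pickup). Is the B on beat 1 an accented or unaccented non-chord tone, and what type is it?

Accented neighbor tone.

The harmony at that moment is F♯ minor triad (F♯, A, C♯); B4 is not a chord tone.
It is approached by step down from C♯5 and left by step up to C♯5.
Step away and step back to the same note — a neighbor tone (lower neighbor).
It falls on the downbeat, so it is accented.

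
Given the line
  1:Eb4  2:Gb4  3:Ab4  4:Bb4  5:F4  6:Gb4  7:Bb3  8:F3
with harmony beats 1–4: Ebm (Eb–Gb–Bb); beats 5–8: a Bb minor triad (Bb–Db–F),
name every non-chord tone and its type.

Ab4 (beat 3) — passing tone; Gb4 (beat 6) — escape tone.

The harmony at that moment is Eb minor triad (Eb, Gb, Bb); Ab4 is not a chord tone.
It is approached by step up from Gb4 and left by step up to Bb4.
Step in, step out in the same direction — a passing tone.
The harmony at that moment is Bb minor triad (Bb, Db, F); Gb4 is not a chord tone.
It is approached by step up from F4 and left by leap down to Bb3.
Step in, leap out — an escape tone.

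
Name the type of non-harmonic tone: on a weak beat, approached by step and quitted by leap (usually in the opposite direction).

Approach: by step. Departure: by leap. Metric position: weak.
Step in, leap out, from a weak position — an escape tone (échappée). (It is the mirror image of the appoggiatura, which leaps in and steps out on a strong beat.)

Escape tone.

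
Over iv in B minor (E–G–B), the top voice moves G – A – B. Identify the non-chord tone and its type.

A is a passing tone.

The harmony at that moment is E minor triad (E, G, B); A is not a chord tone.
It is approached by step up from G and left by step up to B.
Step in, step out in the same direction — a passing tone.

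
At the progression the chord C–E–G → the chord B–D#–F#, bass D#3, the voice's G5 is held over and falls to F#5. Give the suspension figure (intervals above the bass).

4–3 suspension.

At the second chord the bass is D#3. The suspended G5 lies a fourth above the bass; after resolving down by step to F#5, the interval above the bass becomes a third.
Suspension figures are named by those two intervals: 4–3.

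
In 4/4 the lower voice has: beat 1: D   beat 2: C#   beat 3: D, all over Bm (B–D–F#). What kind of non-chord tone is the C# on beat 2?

Lower neighbor tone.

The harmony at that moment is B minor triad (B, D, F#); C# is not a chord tone.
It is approached by step down from D and left by step up to D.
Step away and step back to the same note — a neighbor tone (lower neighbor).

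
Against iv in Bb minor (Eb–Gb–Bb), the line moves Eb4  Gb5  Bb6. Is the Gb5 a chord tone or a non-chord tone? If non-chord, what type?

Chord tone (the third of Eb minor triad).

Eb minor triad contains Eb, Gb, Bb; Gb is the third, so it is a chord tone.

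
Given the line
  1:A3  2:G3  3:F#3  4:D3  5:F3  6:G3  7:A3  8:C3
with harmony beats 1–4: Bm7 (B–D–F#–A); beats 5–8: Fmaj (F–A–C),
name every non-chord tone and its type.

G3 (beat 2) — passing tone; G3 (beat 6) — passing tone.

The harmony at that moment is B minor seventh chord (B, D, F#, A); G3 is not a chord tone.
It is approached by step down from A3 and left by step down to F#3.
Step in, step out in the same direction — a passing tone.
The harmony at that moment is F major triad (F, A, C); G3 is not a chord tone.
It is approached by step up from F3 and left by step up to A3.
Step in, step out in the same direction — a passing tone.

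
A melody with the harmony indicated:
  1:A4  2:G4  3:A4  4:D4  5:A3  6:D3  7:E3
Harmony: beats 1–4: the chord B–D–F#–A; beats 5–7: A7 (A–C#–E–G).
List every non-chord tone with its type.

The harmony at that moment is B minor seventh chord (B, D, F#, A); G4 is not a chord tone.
It is approached by step down from A4 and left by step up to A4.
Step away and step back to the same note — a neighbor tone (lower neighbor).
The harmony at that moment is A dominant seventh chord (A, C#, E, G); D3 is not a chord tone.
It is approached by leap down from A3 and left by step up to E3.
Leap in, step out — an appoggiatura.

G4 (beat 2) — neighbor tone; D3 (beat 6) — appoggiatura.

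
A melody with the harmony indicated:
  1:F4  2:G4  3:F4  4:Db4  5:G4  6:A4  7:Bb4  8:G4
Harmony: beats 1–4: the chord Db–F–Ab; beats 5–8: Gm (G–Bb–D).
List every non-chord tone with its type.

G4 (beat 2) — neighbor tone; A4 (beat 6) — passing tone.

The harmony at that moment is Db major triad (Db, F, Ab); G4 is not a chord tone.
It is approached by step up from F4 and left by step down to F4.
Step away and step back to the same note — a neighbor tone (upper neighbor).
The harmony at that moment is G minor triad (G, Bb, D); A4 is not a chord tone.
It is approached by step up from G4 and left by step up to Bb4.
Step in, step out in the same direction — a passing tone.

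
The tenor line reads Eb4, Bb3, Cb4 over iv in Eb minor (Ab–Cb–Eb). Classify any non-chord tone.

Bb3 is an appoggiatura.

The harmony at that moment is Ab minor triad (Ab, Cb, Eb); Bb3 is not a chord tone.
It is approached by leap down from Eb4 and left by step up to Cb4.
Leap in, step out — an appoggiatura.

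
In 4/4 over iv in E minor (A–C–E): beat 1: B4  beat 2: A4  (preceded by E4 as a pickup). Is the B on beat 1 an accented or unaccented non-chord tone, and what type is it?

The harmony at that moment is A minor triad (A, C, E); B4 is not a chord tone.
It is approached by leap up from E4 and left by step down to A4.
Leap in, step out — an appoggiatura.
It falls on the downbeat, so it is accented.

Accented appoggiatura.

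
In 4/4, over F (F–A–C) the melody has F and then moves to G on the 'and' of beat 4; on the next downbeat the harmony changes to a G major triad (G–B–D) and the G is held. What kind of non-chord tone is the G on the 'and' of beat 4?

The harmony at that moment is F major triad (F, A, C); G is not a chord tone.
It is approached by step up from F and then sustained as the same pitch into the next harmony.
Arriving early and becoming a chord tone when the harmony changes — an anticipation.

Anticipation.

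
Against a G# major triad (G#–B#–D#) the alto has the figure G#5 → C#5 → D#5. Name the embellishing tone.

The harmony at that moment is G# major triad (G#, B#, D#); C#5 is not a chord tone.
It is approached by leap down from G#5 and left by step up to D#5.
Leap in, step out — an appoggiatura.

C#5 is an appoggiatura.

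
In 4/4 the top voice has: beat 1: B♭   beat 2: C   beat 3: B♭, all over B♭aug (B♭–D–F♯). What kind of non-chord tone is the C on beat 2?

Upper neighbor tone.

The harmony at that moment is B♭ augmented triad (B♭, D, F♯); C is not a chord tone.
It is approached by step up from B♭ and left by step down to B♭.
Step away and step back to the same note — a neighbor tone (upper neighbor).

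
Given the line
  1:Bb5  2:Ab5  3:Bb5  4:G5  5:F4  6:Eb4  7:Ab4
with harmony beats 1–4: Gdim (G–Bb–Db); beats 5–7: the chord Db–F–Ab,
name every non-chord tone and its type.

Ab5 (beat 2) — neighbor tone; Eb4 (beat 6) — escape tone.

The harmony at that moment is G diminished triad (G, Bb, Db); Ab5 is not a chord tone.
It is approached by step down from Bb5 and left by step up to Bb5.
Step away and step back to the same note — a neighbor tone (lower neighbor).
The harmony at that moment is Db major triad (Db, F, Ab); Eb4 is not a chord tone.
It is approached by step down from F4 and left by leap up to Ab4.
Step in, leap out — an escape tone.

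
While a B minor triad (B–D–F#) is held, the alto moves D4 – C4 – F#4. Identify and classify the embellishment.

C4 is an escape tone.

The harmony at that moment is B minor triad (B, D, F#); C4 is not a chord tone.
It is approached by step down from D4 and left by leap up to F#4.
Step in, leap out — an escape tone.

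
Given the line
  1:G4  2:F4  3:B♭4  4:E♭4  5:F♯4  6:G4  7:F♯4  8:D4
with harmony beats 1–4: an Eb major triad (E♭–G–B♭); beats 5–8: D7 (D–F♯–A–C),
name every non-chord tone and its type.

The harmony at that moment is E♭ major triad (E♭, G, B♭); F4 is not a chord tone.
It is approached by step down from G4 and left by leap up to B♭4.
Step in, leap out — an escape tone.
The harmony at that moment is D dominant seventh chord (D, F♯, A, C); G4 is not a chord tone.
It is approached by step up from F♯4 and left by step down to F♯4.
Step away and step back to the same note — a neighbor tone (upper neighbor).

F4 (beat 2) — escape tone; G4 (beat 6) — neighbor tone.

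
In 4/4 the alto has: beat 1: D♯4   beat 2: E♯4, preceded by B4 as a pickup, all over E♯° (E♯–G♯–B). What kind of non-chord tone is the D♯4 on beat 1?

The harmony at that moment is E♯ diminished triad (E♯, G♯, B); D♯4 is not a chord tone.
It is approached by leap down from B4 and left by step up to E♯4.
Leap in, step out, metrically accented — an appoggiatura.

Appoggiatura.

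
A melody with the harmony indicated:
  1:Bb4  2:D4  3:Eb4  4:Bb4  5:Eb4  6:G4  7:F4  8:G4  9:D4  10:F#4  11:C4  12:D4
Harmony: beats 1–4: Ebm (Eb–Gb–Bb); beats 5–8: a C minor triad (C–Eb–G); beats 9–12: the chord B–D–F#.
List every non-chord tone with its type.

D4 (beat 2) — appoggiatura; F4 (beat 7) — neighbor tone; C4 (beat 11) — appoggiatura.

The harmony at that moment is Eb minor triad (Eb, Gb, Bb); D4 is not a chord tone.
It is approached by leap down from Bb4 and left by step up to Eb4.
Leap in, step out — an appoggiatura.
The harmony at that moment is C minor triad (C, Eb, G); F4 is not a chord tone.
It is approached by step down from G4 and left by step up to G4.
Step away and step back to the same note — a neighbor tone (lower neighbor).
The harmony at that moment is B minor triad (B, D, F#); C4 is not a chord tone.
It is approached by leap down from F#4 and left by step up to D4.
Leap in, step out — an appoggiatura.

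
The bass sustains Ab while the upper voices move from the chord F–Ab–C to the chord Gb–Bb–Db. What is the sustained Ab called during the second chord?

Pedal tone (pedal point).

The harmony at that moment is Gb major triad (Gb, Bb, Db); Ab is not a chord tone.
It is held over (the same pitch as the preceding Ab) and then sustained as the same pitch into the next harmony.
Sustained through a change of harmony — a pedal tone.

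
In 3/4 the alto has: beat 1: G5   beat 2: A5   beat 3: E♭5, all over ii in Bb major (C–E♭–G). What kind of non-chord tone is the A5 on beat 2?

The harmony at that moment is C minor triad (C, E♭, G); A5 is not a chord tone.
It is approached by step up from G5 and left by leap down to E♭5.
Step in, leap out, on a weak beat — an escape tone.

Escape tone.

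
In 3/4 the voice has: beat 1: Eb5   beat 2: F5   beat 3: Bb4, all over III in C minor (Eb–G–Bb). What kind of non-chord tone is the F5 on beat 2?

Escape tone.

The harmony at that moment is Eb major triad (Eb, G, Bb); F5 is not a chord tone.
It is approached by step up from Eb5 and left by leap down to Bb4.
Step in, leap out, on a weak beat — an escape tone.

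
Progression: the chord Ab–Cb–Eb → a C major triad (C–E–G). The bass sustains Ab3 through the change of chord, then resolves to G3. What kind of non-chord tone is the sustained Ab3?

The harmony at that moment is C major triad (C, E, G); Ab3 is not a chord tone.
It is held over (the same pitch as the preceding Ab3) and left by step down to G3.
Held over from the previous chord and resolving down by step — a suspension.

Ab3 is a suspension.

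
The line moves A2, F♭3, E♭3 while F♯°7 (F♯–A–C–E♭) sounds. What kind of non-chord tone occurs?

F♭3 is an appoggiatura.

The harmony at that moment is F♯ diminished seventh chord (F♯, A, C, E♭); F♭3 is not a chord tone.
It is approached by leap up from A2 and left by step down to E♭3.
Leap in, step out — an appoggiatura.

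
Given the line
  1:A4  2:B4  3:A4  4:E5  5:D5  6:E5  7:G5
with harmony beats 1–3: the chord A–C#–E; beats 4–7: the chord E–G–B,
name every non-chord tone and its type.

B4 (beat 2) — neighbor tone; D5 (beat 5) — neighbor tone.

The harmony at that moment is A major triad (A, C#, E); B4 is not a chord tone.
It is approached by step up from A4 and left by step down to A4.
Step away and step back to the same note — a neighbor tone (upper neighbor).
The harmony at that moment is E minor triad (E, G, B); D5 is not a chord tone.
It is approached by step down from E5 and left by step up to E5.
Step away and step back to the same note — a neighbor tone (lower neighbor).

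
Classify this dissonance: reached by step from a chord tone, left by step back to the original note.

Approach: by step. Departure: by step in the opposite direction, back to the starting pitch.
Stepwise on both sides but reversing to return to the same chord tone — a neighbor tone. (Had it continued onward in the same direction it would be a passing tone instead.)

Neighbor tone.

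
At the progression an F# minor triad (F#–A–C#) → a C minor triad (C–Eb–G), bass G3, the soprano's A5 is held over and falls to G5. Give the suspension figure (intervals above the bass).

9–8 suspension.

At the second chord the bass is G3. The suspended A5 lies a ninth above the bass; after resolving down by step to G5, the interval above the bass becomes an octave.
Suspension figures are named by those two intervals: 9–8.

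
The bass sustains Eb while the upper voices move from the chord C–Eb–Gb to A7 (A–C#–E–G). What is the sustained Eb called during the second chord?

Pedal tone (pedal point).

The harmony at that moment is A dominant seventh chord (A, C#, E, G); Eb is not a chord tone.
It is held over (the same pitch as the preceding Eb) and then sustained as the same pitch into the next harmony.
Sustained through a change of harmony — a pedal tone.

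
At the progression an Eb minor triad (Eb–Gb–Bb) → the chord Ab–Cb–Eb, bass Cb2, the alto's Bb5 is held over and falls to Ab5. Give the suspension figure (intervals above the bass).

At the second chord the bass is Cb2. The suspended Bb5 lies a seventh above the bass; after resolving down by step to Ab5, the interval above the bass becomes a sixth.
Suspension figures are named by those two intervals: 7–6.

7–6 suspension.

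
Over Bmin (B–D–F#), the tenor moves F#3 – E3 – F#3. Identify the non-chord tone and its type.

The harmony at that moment is B minor triad (B, D, F#); E3 is not a chord tone.
It is approached by step down from F#3 and left by step up to F#3.
Step away and step back to the same note — a neighbor tone (lower neighbor).

E3 is a neighbor tone.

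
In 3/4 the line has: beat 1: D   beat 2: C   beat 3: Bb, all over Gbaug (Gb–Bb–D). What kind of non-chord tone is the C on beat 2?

The harmony at that moment is Gb augmented triad (Gb, Bb, D); C is not a chord tone.
It is approached by step down from D and left by step down to Bb.
Step in, step out in the same direction — a passing tone.

Passing tone.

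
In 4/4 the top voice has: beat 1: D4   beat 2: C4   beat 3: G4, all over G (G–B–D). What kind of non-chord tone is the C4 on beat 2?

The harmony at that moment is G major triad (G, B, D); C4 is not a chord tone.
It is approached by step down from D4 and left by leap up to G4.
Step in, leap out, on a weak beat — an escape tone.

Escape tone.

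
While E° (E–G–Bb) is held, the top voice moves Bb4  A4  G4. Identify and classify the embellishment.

A4 is a passing tone.

The harmony at that moment is E diminished triad (E, G, Bb); A4 is not a chord tone.
It is approached by step down from Bb4 and left by step down to G4.
Step in, step out in the same direction — a passing tone.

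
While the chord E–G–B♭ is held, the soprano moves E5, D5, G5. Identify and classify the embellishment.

D5 is an escape tone.

The harmony at that moment is E diminished triad (E, G, B♭); D5 is not a chord tone.
It is approached by step down from E5 and left by leap up to G5.
Step in, leap out — an escape tone.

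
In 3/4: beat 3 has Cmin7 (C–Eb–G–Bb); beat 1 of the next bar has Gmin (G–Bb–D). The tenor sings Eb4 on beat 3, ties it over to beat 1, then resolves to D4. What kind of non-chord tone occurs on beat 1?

Suspension.

The harmony at that moment is G minor triad (G, Bb, D); Eb4 is not a chord tone.
It is held over (the same pitch as the preceding Eb4) and left by step down to D4.
Held over from the previous chord and resolving down by step — a suspension.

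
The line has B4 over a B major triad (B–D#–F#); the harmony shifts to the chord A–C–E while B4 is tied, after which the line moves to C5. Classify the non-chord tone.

B4 is a retardation.

The harmony at that moment is A minor triad (A, C, E); B4 is not a chord tone.
It is held over (the same pitch as the preceding B4) and left by step up to C5.
Held over from the previous chord and resolving up by step — a retardation.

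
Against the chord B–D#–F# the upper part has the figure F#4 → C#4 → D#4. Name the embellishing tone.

The harmony at that moment is B major triad (B, D#, F#); C#4 is not a chord tone.
It is approached by leap down from F#4 and left by step up to D#4.
Leap in, step out — an appoggiatura.

C#4 is an appoggiatura.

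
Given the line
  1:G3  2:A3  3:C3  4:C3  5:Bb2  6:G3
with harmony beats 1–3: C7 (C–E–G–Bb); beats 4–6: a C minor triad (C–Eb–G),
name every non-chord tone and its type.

The harmony at that moment is C dominant seventh chord (C, E, G, Bb); A3 is not a chord tone.
It is approached by step up from G3 and left by leap down to C3.
Step in, leap out — an escape tone.
The harmony at that moment is C minor triad (C, Eb, G); Bb2 is not a chord tone.
It is approached by step down from C3 and left by leap up to G3.
Step in, leap out — an escape tone.

A3 (beat 2) — escape tone; Bb2 (beat 5) — escape tone.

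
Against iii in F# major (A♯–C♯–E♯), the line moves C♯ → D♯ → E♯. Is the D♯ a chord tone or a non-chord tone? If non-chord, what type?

The harmony at that moment is A♯ minor triad (A♯, C♯, E♯); D♯ is not a chord tone.
It is approached by step up from C♯ and left by step up to E♯.
Step in, step out in the same direction — a passing tone.

Non-chord tone — a passing tone.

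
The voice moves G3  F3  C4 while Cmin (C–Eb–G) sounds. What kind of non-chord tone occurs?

F3 is an escape tone.

The harmony at that moment is C minor triad (C, Eb, G); F3 is not a chord tone.
It is approached by step down from G3 and left by leap up to C4.
Step in, leap out — an escape tone.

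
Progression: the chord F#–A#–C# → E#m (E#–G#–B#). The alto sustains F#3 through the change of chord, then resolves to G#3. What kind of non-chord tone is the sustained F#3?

The harmony at that moment is E# minor triad (E#, G#, B#); F#3 is not a chord tone.
It is held over (the same pitch as the preceding F#3) and left by step up to G#3.
Held over from the previous chord and resolving up by step — a retardation.

F#3 is a retardation.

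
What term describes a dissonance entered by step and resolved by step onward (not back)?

Passing tone.

Approach: by step. Departure: by step, continuing in the same direction.
Stepwise on both sides with no change of direction means the note fills in the space between two different chord tones — a passing tone. (Had it turned back to its starting note it would be a neighbor tone instead.)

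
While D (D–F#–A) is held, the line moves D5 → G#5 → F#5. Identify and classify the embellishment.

G#5 is an appoggiatura.

The harmony at that moment is D major triad (D, F#, A); G#5 is not a chord tone.
It is approached by leap up from D5 and left by step down to F#5.
Leap in, step out — an appoggiatura.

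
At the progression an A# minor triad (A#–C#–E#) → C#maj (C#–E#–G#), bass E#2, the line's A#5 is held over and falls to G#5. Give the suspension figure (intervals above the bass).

At the second chord the bass is E#2. The suspended A#5 lies a fourth above the bass; after resolving down by step to G#5, the interval above the bass becomes a third.
Suspension figures are named by those two intervals: 4–3.

4–3 suspension.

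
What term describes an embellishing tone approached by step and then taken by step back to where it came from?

Approach: by step. Departure: by step in the opposite direction, back to the starting pitch.
Stepwise on both sides but reversing to return to the same chord tone — a neighbor tone. (Had it continued onward in the same direction it would be a passing tone instead.)

Neighbor tone.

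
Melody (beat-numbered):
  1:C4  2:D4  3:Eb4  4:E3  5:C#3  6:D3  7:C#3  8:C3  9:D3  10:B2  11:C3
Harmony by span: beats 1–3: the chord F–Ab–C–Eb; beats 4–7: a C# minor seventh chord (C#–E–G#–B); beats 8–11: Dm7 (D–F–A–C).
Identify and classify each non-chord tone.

D4 (beat 2) — passing tone; D3 (beat 6) — neighbor tone; B2 (beat 10) — appoggiatura.

The harmony at that moment is F minor seventh chord (F, Ab, C, Eb); D4 is not a chord tone.
It is approached by step up from C4 and left by step up to Eb4.
Step in, step out in the same direction — a passing tone.
The harmony at that moment is C# minor seventh chord (C#, E, G#, B); D3 is not a chord tone.
It is approached by step up from C#3 and left by step down to C#3.
Step away and step back to the same note — a neighbor tone (upper neighbor).
The harmony at that moment is D minor seventh chord (D, F, A, C); B2 is not a chord tone.
It is approached by leap down from D3 and left by step up to C3.
Leap in, step out — an appoggiatura.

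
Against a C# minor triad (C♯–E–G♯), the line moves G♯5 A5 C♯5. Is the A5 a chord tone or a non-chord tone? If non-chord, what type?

Non-chord tone — an escape tone.

The harmony at that moment is C♯ minor triad (C♯, E, G♯); A5 is not a chord tone.
It is approached by step up from G♯5 and left by leap down to C♯5.
Step in, leap out — an escape tone.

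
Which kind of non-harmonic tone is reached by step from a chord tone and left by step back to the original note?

Approach: by step. Departure: by step in the opposite direction, back to the starting pitch.
Stepwise on both sides but reversing to return to the same chord tone — a neighbor tone. (Had it continued onward in the same direction it would be a passing tone instead.)

Neighbor tone.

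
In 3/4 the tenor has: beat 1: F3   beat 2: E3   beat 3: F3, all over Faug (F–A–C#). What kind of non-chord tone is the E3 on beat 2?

Lower neighbor tone.

The harmony at that moment is F augmented triad (F, A, C#); E3 is not a chord tone.
It is approached by step down from F3 and left by step up to F3.
Step away and step back to the same note — a neighbor tone (lower neighbor).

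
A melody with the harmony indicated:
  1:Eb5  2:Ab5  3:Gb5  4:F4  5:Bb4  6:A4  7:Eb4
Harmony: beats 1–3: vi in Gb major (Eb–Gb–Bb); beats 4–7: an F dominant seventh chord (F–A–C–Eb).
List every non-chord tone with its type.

The harmony at that moment is Eb minor triad (Eb, Gb, Bb); Ab5 is not a chord tone.
It is approached by leap up from Eb5 and left by step down to Gb5.
Leap in, step out — an appoggiatura.
The harmony at that moment is F dominant seventh chord (F, A, C, Eb); Bb4 is not a chord tone.
It is approached by leap up from F4 and left by step down to A4.
Leap in, step out — an appoggiatura.

Ab5 (beat 2) — appoggiatura; Bb4 (beat 5) — appoggiatura.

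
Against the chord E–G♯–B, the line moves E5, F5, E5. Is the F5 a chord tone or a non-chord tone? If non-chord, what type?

The harmony at that moment is E major triad (E, G♯, B); F5 is not a chord tone.
It is approached by step up from E5 and left by step down to E5.
Step away and step back to the same note — a neighbor tone (upper neighbor).

Non-chord tone — a neighbor tone.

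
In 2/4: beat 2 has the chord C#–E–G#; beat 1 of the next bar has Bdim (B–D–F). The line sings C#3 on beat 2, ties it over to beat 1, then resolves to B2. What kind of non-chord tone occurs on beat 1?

Suspension.

The harmony at that moment is B diminished triad (B, D, F); C#3 is not a chord tone.
It is held over (the same pitch as the preceding C#3) and left by step down to B2.
Held over from the previous chord and resolving down by step — a suspension.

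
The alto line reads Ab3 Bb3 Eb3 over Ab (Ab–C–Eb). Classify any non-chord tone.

Bb3 is an escape tone.

The harmony at that moment is Ab major triad (Ab, C, Eb); Bb3 is not a chord tone.
It is approached by step up from Ab3 and left by leap down to Eb3.
Step in, leap out — an escape tone.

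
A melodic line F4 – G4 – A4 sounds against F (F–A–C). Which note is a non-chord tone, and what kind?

The harmony at that moment is F major triad (F, A, C); G4 is not a chord tone.
It is approached by step up from F4 and left by step up to A4.
Step in, step out in the same direction — a passing tone.

G4 is a passing tone.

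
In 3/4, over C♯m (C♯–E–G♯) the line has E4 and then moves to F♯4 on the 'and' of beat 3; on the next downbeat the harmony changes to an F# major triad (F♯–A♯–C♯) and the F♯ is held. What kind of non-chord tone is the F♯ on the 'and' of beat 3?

The harmony at that moment is C♯ minor triad (C♯, E, G♯); F♯4 is not a chord tone.
It is approached by step up from E4 and then sustained as the same pitch into the next harmony.
Arriving early and becoming a chord tone when the harmony changes — an anticipation.

Anticipation.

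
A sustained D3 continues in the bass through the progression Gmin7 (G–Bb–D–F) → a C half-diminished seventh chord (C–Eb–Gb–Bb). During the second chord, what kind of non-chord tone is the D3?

The harmony at that moment is C half-diminished seventh chord (C, Eb, Gb, Bb); D3 is not a chord tone.
It is held over (the same pitch as the preceding D3) and then sustained as the same pitch into the next harmony.
Sustained through a change of harmony — a pedal tone.

Pedal tone (pedal point).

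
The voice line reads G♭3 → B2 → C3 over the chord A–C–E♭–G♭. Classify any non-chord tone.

B2 is an appoggiatura.

The harmony at that moment is A diminished seventh chord (A, C, E♭, G♭); B2 is not a chord tone.
It is approached by leap down from G♭3 and left by step up to C3.
Leap in, step out — an appoggiatura.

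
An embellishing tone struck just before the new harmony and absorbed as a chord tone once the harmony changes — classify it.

Anticipation.

Approach: ahead of the chord change (typically by step), so it is dissonant against the current harmony. Departure: none — the same pitch is restated or held and is a chord tone of the new harmony.
Dissonant first, consonant once the harmony catches up: the note simply arrives early — an anticipation. (The reverse timing, consonant first and dissonant after the change, would be a suspension or retardation.)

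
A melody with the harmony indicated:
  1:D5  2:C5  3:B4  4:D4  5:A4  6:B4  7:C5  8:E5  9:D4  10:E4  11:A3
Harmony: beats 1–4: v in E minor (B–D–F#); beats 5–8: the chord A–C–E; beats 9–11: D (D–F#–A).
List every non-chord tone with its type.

C5 (beat 2) — passing tone; B4 (beat 6) — passing tone; E4 (beat 10) — escape tone.

The harmony at that moment is B minor triad (B, D, F#); C5 is not a chord tone.
It is approached by step down from D5 and left by step down to B4.
Step in, step out in the same direction — a passing tone.
The harmony at that moment is A minor triad (A, C, E); B4 is not a chord tone.
It is approached by step up from A4 and left by step up to C5.
Step in, step out in the same direction — a passing tone.
The harmony at that moment is D major triad (D, F#, A); E4 is not a chord tone.
It is approached by step up from D4 and left by leap down to A3.
Step in, leap out — an escape tone.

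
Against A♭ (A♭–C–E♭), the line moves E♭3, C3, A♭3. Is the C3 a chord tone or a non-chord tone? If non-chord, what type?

Chord tone (the third of Ab major triad).

Ab major triad contains A♭, C, E♭; C is the third, so it is a chord tone.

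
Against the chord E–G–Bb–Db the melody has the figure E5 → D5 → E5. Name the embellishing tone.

D5 is a neighbor tone.

The harmony at that moment is E diminished seventh chord (E, G, Bb, Db); D5 is not a chord tone.
It is approached by step down from E5 and left by step up to E5.
Step away and step back to the same note — a neighbor tone (lower neighbor).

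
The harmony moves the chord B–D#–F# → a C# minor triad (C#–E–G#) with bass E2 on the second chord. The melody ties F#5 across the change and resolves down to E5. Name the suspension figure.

9–8 suspension.

At the second chord the bass is E2. The suspended F#5 lies a ninth above the bass; after resolving down by step to E5, the interval above the bass becomes an octave.
Suspension figures are named by those two intervals: 9–8.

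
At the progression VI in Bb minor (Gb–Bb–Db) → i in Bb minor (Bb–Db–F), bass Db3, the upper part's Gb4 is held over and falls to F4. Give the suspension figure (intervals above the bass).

4–3 suspension.

At the second chord the bass is Db3. The suspended Gb4 lies a fourth above the bass; after resolving down by step to F4, the interval above the bass becomes a third.
Suspension figures are named by those two intervals: 4–3.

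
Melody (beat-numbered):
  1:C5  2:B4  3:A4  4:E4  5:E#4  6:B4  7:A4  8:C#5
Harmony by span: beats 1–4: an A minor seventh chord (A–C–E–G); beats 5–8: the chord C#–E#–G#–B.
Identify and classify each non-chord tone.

The harmony at that moment is A minor seventh chord (A, C, E, G); B4 is not a chord tone.
It is approached by step down from C5 and left by step down to A4.
Step in, step out in the same direction — a passing tone.
The harmony at that moment is C# dominant seventh chord (C#, E#, G#, B); A4 is not a chord tone.
It is approached by step down from B4 and left by leap up to C#5.
Step in, leap out — an escape tone.

B4 (beat 2) — passing tone; A4 (beat 7) — escape tone.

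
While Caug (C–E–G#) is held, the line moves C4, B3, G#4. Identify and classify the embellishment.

B3 is an escape tone.

The harmony at that moment is C augmented triad (C, E, G#); B3 is not a chord tone.
It is approached by step down from C4 and left by leap up to G#4.
Step in, leap out — an escape tone.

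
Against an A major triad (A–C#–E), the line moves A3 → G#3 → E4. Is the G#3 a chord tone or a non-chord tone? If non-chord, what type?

Non-chord tone — an escape tone.

The harmony at that moment is A major triad (A, C#, E); G#3 is not a chord tone.
It is approached by step down from A3 and left by leap up to E4.
Step in, leap out — an escape tone.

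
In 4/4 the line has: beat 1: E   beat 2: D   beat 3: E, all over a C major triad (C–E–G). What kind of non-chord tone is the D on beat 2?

Lower neighbor tone.

The harmony at that moment is C major triad (C, E, G); D is not a chord tone.
It is approached by step down from E and left by step up to E.
Step away and step back to the same note — a neighbor tone (lower neighbor).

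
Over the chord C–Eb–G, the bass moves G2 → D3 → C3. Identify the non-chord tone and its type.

D3 is an appoggiatura.

The harmony at that moment is C minor triad (C, Eb, G); D3 is not a chord tone.
It is approached by leap up from G2 and left by step down to C3.
Leap in, step out — an appoggiatura.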